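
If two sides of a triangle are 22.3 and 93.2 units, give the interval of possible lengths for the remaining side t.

70.9 < t < 115.5

By the triangle inequality, t must be less than 22.3 + 93.2 = 115.5 and greater than |22.3 − 93.2| = 70.9.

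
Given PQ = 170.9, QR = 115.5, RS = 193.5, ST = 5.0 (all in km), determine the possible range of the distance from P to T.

The maximum is all hops collinear in one direction: 170.9 + 115.5 + 193.5 + 5.0 = 484.9.
The longest hop is 193.5; the others sum to 291.4. Since 193.5 ≤ 291.4, the path can fold back on itself completely, so the minimum distance is 0.

0 ≤ PT ≤ 484.9 km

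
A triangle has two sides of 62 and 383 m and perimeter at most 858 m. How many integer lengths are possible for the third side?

92

Triangle inequality: 321 < x < 445. Perimeter ≤ 858 gives x ≤ 858 − 62 − 383 = 413.
So 321 < x ≤ 413; integers 322 through 413: 92 values.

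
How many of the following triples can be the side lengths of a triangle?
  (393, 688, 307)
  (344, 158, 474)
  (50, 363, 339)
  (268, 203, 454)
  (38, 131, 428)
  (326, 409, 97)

(307,393,688): 307+393 > 688 → valid
(158,344,474): 158+344 > 474 → valid
(50,339,363): 50+339 > 363 → valid
(203,268,454): 203+268 > 454 → valid
(38,131,428): 38+131 ≤ 428 → not valid
(97,326,409): 97+326 > 409 → valid
5 of the 6 triples form a triangle.

5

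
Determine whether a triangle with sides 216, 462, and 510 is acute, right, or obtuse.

right

Compare the square of the longest side to the sum of squares of the other two: 216² + 462² = 260100 = 510².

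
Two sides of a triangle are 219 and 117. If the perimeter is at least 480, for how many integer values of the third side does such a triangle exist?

192

Triangle inequality: 102 < x < 336. Perimeter ≥ 480 gives x ≥ 480 − 219 − 117 = 144.
So 144 ≤ x < 336; integers 144 through 335: 192 values.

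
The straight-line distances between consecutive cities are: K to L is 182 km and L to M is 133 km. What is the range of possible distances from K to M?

49 ≤ KM ≤ 315 km

By the triangle inequality, |182 − 133| ≤ KM ≤ 182 + 133.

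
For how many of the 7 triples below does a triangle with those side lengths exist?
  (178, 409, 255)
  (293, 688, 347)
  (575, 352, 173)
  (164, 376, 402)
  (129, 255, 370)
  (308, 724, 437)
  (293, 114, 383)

(178,255,409): 178+255 > 409 → valid
(293,347,688): 293+347 ≤ 688 → not valid
(173,352,575): 173+352 ≤ 575 → not valid
(164,376,402): 164+376 > 402 → valid
(129,255,370): 129+255 > 370 → valid
(308,437,724): 308+437 > 724 → valid
(114,293,383): 114+293 > 383 → valid
5 of the 7 triples form a triangle.

5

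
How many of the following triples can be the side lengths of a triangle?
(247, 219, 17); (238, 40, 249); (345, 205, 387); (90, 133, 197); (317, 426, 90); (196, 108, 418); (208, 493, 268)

(17,219,247): 17+219 ≤ 247 → not valid
(40,238,249): 40+238 > 249 → valid
(205,345,387): 205+345 > 387 → valid
(90,133,197): 90+133 > 197 → valid
(90,317,426): 90+317 ≤ 426 → not valid
(108,196,418): 108+196 ≤ 418 → not valid
(208,268,493): 208+268 ≤ 493 → not valid
3 of the 7 triples form a triangle.

3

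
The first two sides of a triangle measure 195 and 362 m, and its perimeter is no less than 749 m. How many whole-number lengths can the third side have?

365

Triangle inequality: 167 < x < 557. Perimeter ≥ 749 gives x ≥ 749 − 195 − 362 = 192.
So 192 ≤ x < 557; integers 192 through 556: 365 values.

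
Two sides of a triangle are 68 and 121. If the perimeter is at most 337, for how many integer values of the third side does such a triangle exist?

Triangle inequality: 53 < x < 189. Perimeter ≤ 337 gives x ≤ 337 − 68 − 121 = 148.
So 53 < x ≤ 148; integers 54 through 148: 95 values.

95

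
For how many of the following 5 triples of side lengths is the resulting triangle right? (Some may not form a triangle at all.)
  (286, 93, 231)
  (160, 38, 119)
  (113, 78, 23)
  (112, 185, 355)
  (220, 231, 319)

1

(286,93,231): 93²+231² = 62010 < 81796 = 286² → obtuse
(160,38,119): 38+119 ≤ 160, not a triangle
(113,78,23): 23+78 ≤ 113, not a triangle
(112,185,355): 112+185 ≤ 355, not a triangle
(220,231,319): 220²+231² = 101761 = 319² → right
1 of the 5 is right.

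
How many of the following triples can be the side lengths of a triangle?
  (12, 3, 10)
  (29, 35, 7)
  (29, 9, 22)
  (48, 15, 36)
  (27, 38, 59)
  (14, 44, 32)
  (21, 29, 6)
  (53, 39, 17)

(3,10,12): 3+10 > 12 → valid
(7,29,35): 7+29 > 35 → valid
(9,22,29): 9+22 > 29 → valid
(15,36,48): 15+36 > 48 → valid
(27,38,59): 27+38 > 59 → valid
(14,32,44): 14+32 > 44 → valid
(6,21,29): 6+21 ≤ 29 → not valid
(17,39,53): 17+39 > 53 → valid
7 of the 8 triples form a triangle.

7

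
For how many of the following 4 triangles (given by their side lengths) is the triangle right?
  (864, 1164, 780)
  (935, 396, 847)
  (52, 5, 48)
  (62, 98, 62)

(864,1164,780): 780²+864² = 1354896 = 1164² → right
(935,396,847): 396²+847² = 874225 = 935² → right
(52,5,48): 5²+48² = 2329 < 2704 = 52² → obtuse
(62,98,62): 62²+62² = 7688 < 9604 = 98² → obtuse
2 of the 4 are right.

2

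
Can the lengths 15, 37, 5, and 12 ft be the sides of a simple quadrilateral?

No

For a quadrilateral, each side must be shorter than the sum of the others.
Here the longest side is 37, but the remaining 3 sides sum to only 32.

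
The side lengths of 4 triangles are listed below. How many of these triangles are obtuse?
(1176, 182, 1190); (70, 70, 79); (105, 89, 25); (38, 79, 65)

2

(1176,182,1190): 182²+1176² = 1416100 = 1190² → right
(70,70,79): 70²+70² = 9800 > 6241 = 79² → acute
(105,89,25): 25²+89² = 8546 < 11025 = 105² → obtuse
(38,79,65): 38²+65² = 5669 < 6241 = 79² → obtuse
2 of the 4 are obtuse.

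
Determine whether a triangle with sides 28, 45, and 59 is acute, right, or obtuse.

obtuse

Compare the square of the longest side to the sum of squares of the other two: 28² + 45² = 2809 < 3481 = 59².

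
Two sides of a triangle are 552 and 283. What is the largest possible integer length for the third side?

The third side must be strictly less than 552 + 283 = 835.
The largest integer below 835 is 834.

834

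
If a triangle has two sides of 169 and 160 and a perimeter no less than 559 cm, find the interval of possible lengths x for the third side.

230 ≤ x < 329

Triangle inequality alone gives 9 < x < 329.
The perimeter condition gives x ≥ 559 − 169 − 160 = 230.
Intersecting the two: 230 ≤ x < 329.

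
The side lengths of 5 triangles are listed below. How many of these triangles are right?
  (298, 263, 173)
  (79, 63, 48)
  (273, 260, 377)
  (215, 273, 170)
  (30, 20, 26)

1

(298,263,173): 173²+263² = 99098 > 88804 = 298² → acute
(79,63,48): 48²+63² = 6273 > 6241 = 79² → acute
(273,260,377): 260²+273² = 142129 = 377² → right
(215,273,170): 170²+215² = 75125 > 74529 = 273² → acute
(30,20,26): 20²+26² = 1076 > 900 = 30² → acute
1 of the 5 is right.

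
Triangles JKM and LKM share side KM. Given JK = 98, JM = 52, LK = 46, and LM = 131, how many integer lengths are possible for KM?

From triangle JKM: 46 < KM < 150.
From triangle LKM: 85 < KM < 177.
Intersection: 85 < KM < 150, so integers 86 through 149: 64 values.

64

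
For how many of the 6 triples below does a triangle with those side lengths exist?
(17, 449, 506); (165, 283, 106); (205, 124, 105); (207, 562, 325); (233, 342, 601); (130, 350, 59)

1

(17,449,506): 17+449 ≤ 506 → not valid
(106,165,283): 106+165 ≤ 283 → not valid
(105,124,205): 105+124 > 205 → valid
(207,325,562): 207+325 ≤ 562 → not valid
(233,342,601): 233+342 ≤ 601 → not valid
(59,130,350): 59+130 ≤ 350 → not valid
1 of the 6 triples forms a triangle.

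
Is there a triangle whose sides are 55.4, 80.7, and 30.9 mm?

The longest side is 80.7, and the other two sum to 86.3.
Since 86.3 > 80.7, the triangle inequality holds.

Yes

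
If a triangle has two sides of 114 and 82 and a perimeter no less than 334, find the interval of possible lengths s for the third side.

Triangle inequality alone gives 32 < s < 196.
The perimeter condition gives s ≥ 334 − 114 − 82 = 138.
Intersecting the two: 138 ≤ s < 196.

138 ≤ s < 196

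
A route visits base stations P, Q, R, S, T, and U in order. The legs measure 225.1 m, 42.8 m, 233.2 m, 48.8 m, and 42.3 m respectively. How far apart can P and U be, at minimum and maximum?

0 ≤ PU ≤ 592.2 m

The maximum is all hops collinear in one direction: 225.1 + 42.8 + 233.2 + 48.8 + 42.3 = 592.2.
The longest hop is 233.2; the others sum to 359.0. Since 233.2 ≤ 359.0, the path can fold back on itself completely, so the minimum distance is 0.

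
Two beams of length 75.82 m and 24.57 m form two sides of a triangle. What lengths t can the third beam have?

By the triangle inequality, t must be less than 75.82 + 24.57 = 100.39 and greater than |75.82 − 24.57| = 51.25.

51.25 < t < 100.39 (m)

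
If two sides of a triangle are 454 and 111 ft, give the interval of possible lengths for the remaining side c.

343 < c < 565 (ft)

By the triangle inequality, c must be less than 454 + 111 = 565 and greater than |454 − 111| = 343.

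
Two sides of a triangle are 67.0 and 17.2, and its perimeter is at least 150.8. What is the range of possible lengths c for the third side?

66.6 ≤ c < 84.2

Triangle inequality alone gives 49.8 < c < 84.2.
The perimeter condition gives c ≥ 150.8 − 67.0 − 17.2 = 66.6.
Intersecting the two: 66.6 ≤ c < 84.2.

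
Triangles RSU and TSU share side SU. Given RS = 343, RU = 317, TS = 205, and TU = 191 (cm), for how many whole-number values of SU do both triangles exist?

From triangle RSU: 26 < SU < 660.
From triangle TSU: 14 < SU < 396.
Intersection: 26 < SU < 396, so integers 27 through 395: 369 values.

369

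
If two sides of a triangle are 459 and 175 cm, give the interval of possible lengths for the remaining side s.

By the triangle inequality, s must be less than 459 + 175 = 634 and greater than |459 − 175| = 284.

284 < s < 634 (cm)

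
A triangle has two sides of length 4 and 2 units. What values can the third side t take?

By the triangle inequality, t must be less than 4 + 2 = 6 and greater than |4 − 2| = 2.

2 < t < 6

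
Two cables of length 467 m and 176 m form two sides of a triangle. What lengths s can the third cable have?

By the triangle inequality, s must be less than 467 + 176 = 643 and greater than |467 − 176| = 291.

291 < s < 643 (m)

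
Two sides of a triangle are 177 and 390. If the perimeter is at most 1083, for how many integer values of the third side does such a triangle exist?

303

Triangle inequality: 213 < x < 567. Perimeter ≤ 1083 gives x ≤ 1083 − 177 − 390 = 516.
So 213 < x ≤ 516; integers 214 through 516: 303 values.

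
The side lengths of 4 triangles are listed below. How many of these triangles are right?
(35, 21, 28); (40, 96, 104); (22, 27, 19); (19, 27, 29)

(35,21,28): 21²+28² = 1225 = 35² → right
(40,96,104): 40²+96² = 10816 = 104² → right
(22,27,19): 19²+22² = 845 > 729 = 27² → acute
(19,27,29): 19²+27² = 1090 > 841 = 29² → acute
2 of the 4 are right.

2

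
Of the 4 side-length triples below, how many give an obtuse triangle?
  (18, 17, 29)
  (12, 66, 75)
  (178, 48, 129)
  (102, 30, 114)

(18,17,29): 17²+18² = 613 < 841 = 29² → obtuse
(12,66,75): 12²+66² = 4500 < 5625 = 75² → obtuse
(178,48,129): 48+129 ≤ 178, not a triangle
(102,30,114): 30²+102² = 11304 < 12996 = 114² → obtuse
3 of the 4 are obtuse.

3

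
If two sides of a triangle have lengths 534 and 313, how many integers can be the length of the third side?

625

The third side lies in the open interval (221, 847).
Integers from 222 to 846 inclusive: 846 − 222 + 1 = 625.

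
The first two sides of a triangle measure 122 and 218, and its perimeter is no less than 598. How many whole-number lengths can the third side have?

82

Triangle inequality: 96 < x < 340. Perimeter ≥ 598 gives x ≥ 598 − 122 − 218 = 258.
So 258 ≤ x < 340; integers 258 through 339: 82 values.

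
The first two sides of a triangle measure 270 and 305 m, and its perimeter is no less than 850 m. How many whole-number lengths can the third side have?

300

Triangle inequality: 35 < x < 575. Perimeter ≥ 850 gives x ≥ 850 − 270 − 305 = 275.
So 275 ≤ x < 575; integers 275 through 574: 300 values.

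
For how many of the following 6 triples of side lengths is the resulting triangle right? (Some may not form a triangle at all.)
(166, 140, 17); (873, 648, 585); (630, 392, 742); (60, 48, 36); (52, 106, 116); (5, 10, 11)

(166,140,17): 17+140 ≤ 166, not a triangle
(873,648,585): 585²+648² = 762129 = 873² → right
(630,392,742): 392²+630² = 550564 = 742² → right
(60,48,36): 36²+48² = 3600 = 60² → right
(52,106,116): 52²+106² = 13940 > 13456 = 116² → acute
(5,10,11): 5²+10² = 125 > 121 = 11² → acute
3 of the 6 are right.

3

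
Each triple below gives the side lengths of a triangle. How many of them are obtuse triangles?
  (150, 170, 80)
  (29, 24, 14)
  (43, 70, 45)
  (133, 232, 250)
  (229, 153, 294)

(150,170,80): 80²+150² = 28900 = 170² → right
(29,24,14): 14²+24² = 772 < 841 = 29² → obtuse
(43,70,45): 43²+45² = 3874 < 4900 = 70² → obtuse
(133,232,250): 133²+232² = 71513 > 62500 = 250² → acute
(229,153,294): 153²+229² = 75850 < 86436 = 294² → obtuse
3 of the 5 are obtuse.

3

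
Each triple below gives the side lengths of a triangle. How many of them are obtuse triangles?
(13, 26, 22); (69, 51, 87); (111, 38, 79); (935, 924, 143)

3

(13,26,22): 13²+22² = 653 < 676 = 26² → obtuse
(69,51,87): 51²+69² = 7362 < 7569 = 87² → obtuse
(111,38,79): 38²+79² = 7685 < 12321 = 111² → obtuse
(935,924,143): 143²+924² = 874225 = 935² → right
3 of the 4 are obtuse.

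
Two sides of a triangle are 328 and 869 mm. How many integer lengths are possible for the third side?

The third side lies in the open interval (541, 1197).
Integers from 542 to 1196 inclusive: 1196 − 542 + 1 = 655.

655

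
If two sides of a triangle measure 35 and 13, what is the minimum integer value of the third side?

The third side must be strictly greater than |35 − 13| = 22.
The smallest integer above 22 is 23.

23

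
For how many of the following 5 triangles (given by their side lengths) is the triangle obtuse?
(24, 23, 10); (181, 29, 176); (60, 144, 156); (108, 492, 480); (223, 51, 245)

2

(24,23,10): 10²+23² = 629 > 576 = 24² → acute
(181,29,176): 29²+176² = 31817 < 32761 = 181² → obtuse
(60,144,156): 60²+144² = 24336 = 156² → right
(108,492,480): 108²+480² = 242064 = 492² → right
(223,51,245): 51²+223² = 52330 < 60025 = 245² → obtuse
2 of the 5 are obtuse.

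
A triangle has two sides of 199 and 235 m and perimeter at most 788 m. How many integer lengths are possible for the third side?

Triangle inequality: 36 < x < 434. Perimeter ≤ 788 gives x ≤ 788 − 199 − 235 = 354.
So 36 < x ≤ 354; integers 37 through 354: 318 values.

318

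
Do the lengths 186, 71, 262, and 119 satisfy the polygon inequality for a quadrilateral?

Yes

A quadrilateral exists iff every side is shorter than the sum of the others — equivalently, the longest side is less than the sum of the rest.
Longest side 262 < 376 (sum of the remaining 3), so yes.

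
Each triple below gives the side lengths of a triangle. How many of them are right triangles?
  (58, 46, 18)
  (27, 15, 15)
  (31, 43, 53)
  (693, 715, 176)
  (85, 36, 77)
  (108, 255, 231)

(58,46,18): 18²+46² = 2440 < 3364 = 58² → obtuse
(27,15,15): 15²+15² = 450 < 729 = 27² → obtuse
(31,43,53): 31²+43² = 2810 > 2809 = 53² → acute
(693,715,176): 176²+693² = 511225 = 715² → right
(85,36,77): 36²+77² = 7225 = 85² → right
(108,255,231): 108²+231² = 65025 = 255² → right
3 of the 6 are right.

3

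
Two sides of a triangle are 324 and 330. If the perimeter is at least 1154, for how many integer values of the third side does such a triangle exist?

Triangle inequality: 6 < x < 654. Perimeter ≥ 1154 gives x ≥ 1154 − 324 − 330 = 500.
So 500 ≤ x < 654; integers 500 through 653: 154 values.

154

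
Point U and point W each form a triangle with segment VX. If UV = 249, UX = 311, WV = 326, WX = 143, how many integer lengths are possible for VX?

285

From triangle UVX: 62 < VX < 560.
From triangle WVX: 183 < VX < 469.
Intersection: 183 < VX < 469, so integers 184 through 468: 285 values.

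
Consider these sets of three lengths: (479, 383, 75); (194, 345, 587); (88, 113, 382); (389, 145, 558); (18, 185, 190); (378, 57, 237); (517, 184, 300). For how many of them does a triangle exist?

(75,383,479): 75+383 ≤ 479 → not valid
(194,345,587): 194+345 ≤ 587 → not valid
(88,113,382): 88+113 ≤ 382 → not valid
(145,389,558): 145+389 ≤ 558 → not valid
(18,185,190): 18+185 > 190 → valid
(57,237,378): 57+237 ≤ 378 → not valid
(184,300,517): 184+300 ≤ 517 → not valid
1 of the 7 triples forms a triangle.

1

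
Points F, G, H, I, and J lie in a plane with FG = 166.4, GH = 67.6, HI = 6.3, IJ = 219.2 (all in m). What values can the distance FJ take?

0 ≤ FJ ≤ 459.5 m

The maximum is all hops collinear in one direction: 166.4 + 67.6 + 6.3 + 219.2 = 459.5.
The longest hop is 219.2; the others sum to 240.3. Since 219.2 ≤ 240.3, the path can fold back on itself completely, so the minimum distance is 0.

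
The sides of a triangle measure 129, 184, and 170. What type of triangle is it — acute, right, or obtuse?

acute

Compare the square of the longest side to the sum of squares of the other two: 129² + 170² = 45541 > 33856 = 184².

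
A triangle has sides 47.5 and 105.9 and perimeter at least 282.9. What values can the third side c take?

Triangle inequality alone gives 58.4 < c < 153.4.
The perimeter condition gives c ≥ 282.9 − 47.5 − 105.9 = 129.5.
Intersecting the two: 129.5 ≤ c < 153.4.

129.5 ≤ c < 153.4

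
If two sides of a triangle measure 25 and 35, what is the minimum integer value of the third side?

11

The third side must be strictly greater than |25 − 35| = 10.
The smallest integer above 10 is 11.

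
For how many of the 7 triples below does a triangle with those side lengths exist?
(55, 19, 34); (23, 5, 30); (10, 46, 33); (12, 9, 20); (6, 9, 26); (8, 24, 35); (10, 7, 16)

(19,34,55): 19+34 ≤ 55 → not valid
(5,23,30): 5+23 ≤ 30 → not valid
(10,33,46): 10+33 ≤ 46 → not valid
(9,12,20): 9+12 > 20 → valid
(6,9,26): 6+9 ≤ 26 → not valid
(8,24,35): 8+24 ≤ 35 → not valid
(7,10,16): 7+10 > 16 → valid
2 of the 7 triples form a triangle.

2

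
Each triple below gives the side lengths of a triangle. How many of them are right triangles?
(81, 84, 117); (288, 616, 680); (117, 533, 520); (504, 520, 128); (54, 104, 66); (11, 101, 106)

3

(81,84,117): 81²+84² = 13617 < 13689 = 117² → obtuse
(288,616,680): 288²+616² = 462400 = 680² → right
(117,533,520): 117²+520² = 284089 = 533² → right
(504,520,128): 128²+504² = 270400 = 520² → right
(54,104,66): 54²+66² = 7272 < 10816 = 104² → obtuse
(11,101,106): 11²+101² = 10322 < 11236 = 106² → obtuse
3 of the 6 are right.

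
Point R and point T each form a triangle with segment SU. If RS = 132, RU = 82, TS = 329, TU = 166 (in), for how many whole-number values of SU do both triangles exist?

From triangle RSU: 50 < SU < 214.
From triangle TSU: 163 < SU < 495.
Intersection: 163 < SU < 214, so integers 164 through 213: 50 values.

50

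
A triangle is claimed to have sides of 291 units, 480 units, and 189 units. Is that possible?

No

The two shorter sides sum to 480, exactly equal to the longest side 480.
That gives only a degenerate (flat) triangle — the inequality must be strict.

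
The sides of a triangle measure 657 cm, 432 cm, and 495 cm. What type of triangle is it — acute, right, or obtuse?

right

Compare the square of the longest side to the sum of squares of the other two: 432² + 495² = 431649 = 657².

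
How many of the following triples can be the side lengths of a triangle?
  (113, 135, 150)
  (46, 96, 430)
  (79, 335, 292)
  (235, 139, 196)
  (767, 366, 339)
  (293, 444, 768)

3

(113,135,150): 113+135 > 150 → valid
(46,96,430): 46+96 ≤ 430 → not valid
(79,292,335): 79+292 > 335 → valid
(139,196,235): 139+196 > 235 → valid
(339,366,767): 339+366 ≤ 767 → not valid
(293,444,768): 293+444 ≤ 768 → not valid
3 of the 6 triples form a triangle.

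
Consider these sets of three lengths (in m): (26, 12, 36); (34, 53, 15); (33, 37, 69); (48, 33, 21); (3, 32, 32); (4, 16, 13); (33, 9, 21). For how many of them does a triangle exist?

5

(12,26,36): 12+26 > 36 → valid
(15,34,53): 15+34 ≤ 53 → not valid
(33,37,69): 33+37 > 69 → valid
(21,33,48): 21+33 > 48 → valid
(3,32,32): 3+32 > 32 → valid
(4,13,16): 4+13 > 16 → valid
(9,21,33): 9+21 ≤ 33 → not valid
5 of the 7 triples form a triangle.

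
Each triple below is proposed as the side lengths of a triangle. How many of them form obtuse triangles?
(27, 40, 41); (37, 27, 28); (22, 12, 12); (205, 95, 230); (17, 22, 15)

(27,40,41): 27²+40² = 2329 > 1681 = 41² → acute
(37,27,28): 27²+28² = 1513 > 1369 = 37² → acute
(22,12,12): 12²+12² = 288 < 484 = 22² → obtuse
(205,95,230): 95²+205² = 51050 < 52900 = 230² → obtuse
(17,22,15): 15²+17² = 514 > 484 = 22² → acute
2 of the 5 are obtuse.

2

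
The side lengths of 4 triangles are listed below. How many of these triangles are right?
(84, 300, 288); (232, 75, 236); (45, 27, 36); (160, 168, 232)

(84,300,288): 84²+288² = 90000 = 300² → right
(232,75,236): 75²+232² = 59449 > 55696 = 236² → acute
(45,27,36): 27²+36² = 2025 = 45² → right
(160,168,232): 160²+168² = 53824 = 232² → right
3 of the 4 are right.

3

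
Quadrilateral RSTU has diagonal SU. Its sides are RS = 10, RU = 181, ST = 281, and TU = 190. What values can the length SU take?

171 < SU < 191

From triangle RSU: |10 − 181| < SU < 10 + 181, i.e. 171 < SU < 191.
From triangle TSU: 91 < SU < 471.
Both must hold, so SU lies in the intersection.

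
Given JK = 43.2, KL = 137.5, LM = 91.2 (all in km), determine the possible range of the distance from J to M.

The maximum is all hops collinear in one direction: 43.2 + 137.5 + 91.2 = 271.9.
The longest hop is 137.5; the others sum to 134.4. Folding the others back against it leaves at least 137.5 − 134.4 = 3.1.

3.1 ≤ JM ≤ 271.9 km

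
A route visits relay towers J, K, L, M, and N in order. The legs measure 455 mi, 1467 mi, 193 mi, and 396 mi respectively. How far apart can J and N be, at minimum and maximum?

The maximum is all hops collinear in one direction: 455 + 1467 + 193 + 396 = 2511.
The longest hop is 1467; the others sum to 1044. Folding the others back against it leaves at least 1467 − 1044 = 423.

423 ≤ JN ≤ 2511 mi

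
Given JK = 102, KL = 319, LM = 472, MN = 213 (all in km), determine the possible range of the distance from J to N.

The maximum is all hops collinear in one direction: 102 + 319 + 472 + 213 = 1106.
The longest hop is 472; the others sum to 634. Since 472 ≤ 634, the path can fold back on itself completely, so the minimum distance is 0.

0 ≤ JN ≤ 1106 km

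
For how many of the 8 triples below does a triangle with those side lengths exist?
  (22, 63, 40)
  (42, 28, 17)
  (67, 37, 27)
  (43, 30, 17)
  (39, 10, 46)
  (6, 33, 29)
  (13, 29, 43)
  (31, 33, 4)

5

(22,40,63): 22+40 ≤ 63 → not valid
(17,28,42): 17+28 > 42 → valid
(27,37,67): 27+37 ≤ 67 → not valid
(17,30,43): 17+30 > 43 → valid
(10,39,46): 10+39 > 46 → valid
(6,29,33): 6+29 > 33 → valid
(13,29,43): 13+29 ≤ 43 → not valid
(4,31,33): 4+31 > 33 → valid
5 of the 8 triples form a triangle.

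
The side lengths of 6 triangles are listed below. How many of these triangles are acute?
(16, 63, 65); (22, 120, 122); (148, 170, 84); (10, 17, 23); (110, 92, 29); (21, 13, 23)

(16,63,65): 16²+63² = 4225 = 65² → right
(22,120,122): 22²+120² = 14884 = 122² → right
(148,170,84): 84²+148² = 28960 > 28900 = 170² → acute
(10,17,23): 10²+17² = 389 < 529 = 23² → obtuse
(110,92,29): 29²+92² = 9305 < 12100 = 110² → obtuse
(21,13,23): 13²+21² = 610 > 529 = 23² → acute
2 of the 6 are acute.

2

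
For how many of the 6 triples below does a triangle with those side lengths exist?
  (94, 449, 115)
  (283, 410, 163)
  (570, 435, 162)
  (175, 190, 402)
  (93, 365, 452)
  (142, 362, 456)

(94,115,449): 94+115 ≤ 449 → not valid
(163,283,410): 163+283 > 410 → valid
(162,435,570): 162+435 > 570 → valid
(175,190,402): 175+190 ≤ 402 → not valid
(93,365,452): 93+365 > 452 → valid
(142,362,456): 142+362 > 456 → valid
4 of the 6 triples form a triangle.

4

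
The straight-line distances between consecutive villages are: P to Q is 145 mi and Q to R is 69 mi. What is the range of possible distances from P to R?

By the triangle inequality, |145 − 69| ≤ PR ≤ 145 + 69.

76 ≤ PR ≤ 214 mi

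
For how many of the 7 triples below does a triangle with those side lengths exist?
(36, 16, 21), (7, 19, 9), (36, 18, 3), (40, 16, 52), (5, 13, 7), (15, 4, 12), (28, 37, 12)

4

(16,21,36): 16+21 > 36 → valid
(7,9,19): 7+9 ≤ 19 → not valid
(3,18,36): 3+18 ≤ 36 → not valid
(16,40,52): 16+40 > 52 → valid
(5,7,13): 5+7 ≤ 13 → not valid
(4,12,15): 4+12 > 15 → valid
(12,28,37): 12+28 > 37 → valid
4 of the 7 triples form a triangle.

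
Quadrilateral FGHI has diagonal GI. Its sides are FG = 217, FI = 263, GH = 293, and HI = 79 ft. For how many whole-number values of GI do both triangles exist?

157

From triangle FGI: 46 < GI < 480.
From triangle HGI: 214 < GI < 372.
Intersection: 214 < GI < 372, so integers 215 through 371: 157 values.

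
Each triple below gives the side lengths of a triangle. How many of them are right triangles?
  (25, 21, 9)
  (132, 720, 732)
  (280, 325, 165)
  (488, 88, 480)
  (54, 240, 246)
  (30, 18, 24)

5

(25,21,9): 9²+21² = 522 < 625 = 25² → obtuse
(132,720,732): 132²+720² = 535824 = 732² → right
(280,325,165): 165²+280² = 105625 = 325² → right
(488,88,480): 88²+480² = 238144 = 488² → right
(54,240,246): 54²+240² = 60516 = 246² → right
(30,18,24): 18²+24² = 900 = 30² → right
5 of the 6 are right.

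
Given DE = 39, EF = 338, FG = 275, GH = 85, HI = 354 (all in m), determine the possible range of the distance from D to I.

The maximum is all hops collinear in one direction: 39 + 338 + 275 + 85 + 354 = 1091.
The longest hop is 354; the others sum to 737. Since 354 ≤ 737, the path can fold back on itself completely, so the minimum distance is 0.

0 ≤ DI ≤ 1091 m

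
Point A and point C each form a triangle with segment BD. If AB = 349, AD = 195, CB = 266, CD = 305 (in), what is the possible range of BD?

154 < BD < 544

From triangle ABD: |349 − 195| < BD < 349 + 195, i.e. 154 < BD < 544.
From triangle CBD: 39 < BD < 571.
Both must hold, so BD lies in the intersection.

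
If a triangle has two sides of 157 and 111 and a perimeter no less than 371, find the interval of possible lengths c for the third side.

Triangle inequality alone gives 46 < c < 268.
The perimeter condition gives c ≥ 371 − 157 − 111 = 103.
Intersecting the two: 103 ≤ c < 268.

103 ≤ c < 268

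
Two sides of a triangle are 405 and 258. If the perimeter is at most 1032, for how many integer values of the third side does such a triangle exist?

Triangle inequality: 147 < x < 663. Perimeter ≤ 1032 gives x ≤ 1032 − 405 − 258 = 369.
So 147 < x ≤ 369; integers 148 through 369: 222 values.

222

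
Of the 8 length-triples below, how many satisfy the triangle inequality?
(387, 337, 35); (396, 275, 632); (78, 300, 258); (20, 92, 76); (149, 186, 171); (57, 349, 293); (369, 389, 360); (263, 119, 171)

(35,337,387): 35+337 ≤ 387 → not valid
(275,396,632): 275+396 > 632 → valid
(78,258,300): 78+258 > 300 → valid
(20,76,92): 20+76 > 92 → valid
(149,171,186): 149+171 > 186 → valid
(57,293,349): 57+293 > 349 → valid
(360,369,389): 360+369 > 389 → valid
(119,171,263): 119+171 > 263 → valid
7 of the 8 triples form a triangle.

7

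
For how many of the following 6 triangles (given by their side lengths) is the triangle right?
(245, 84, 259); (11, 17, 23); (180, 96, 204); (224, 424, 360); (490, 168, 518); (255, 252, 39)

(245,84,259): 84²+245² = 67081 = 259² → right
(11,17,23): 11²+17² = 410 < 529 = 23² → obtuse
(180,96,204): 96²+180² = 41616 = 204² → right
(224,424,360): 224²+360² = 179776 = 424² → right
(490,168,518): 168²+490² = 268324 = 518² → right
(255,252,39): 39²+252² = 65025 = 255² → right
5 of the 6 are right.

5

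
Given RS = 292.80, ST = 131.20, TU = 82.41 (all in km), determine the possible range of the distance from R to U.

The maximum is all hops collinear in one direction: 292.80 + 131.20 + 82.41 = 506.41.
The longest hop is 292.80; the others sum to 213.61. Folding the others back against it leaves at least 292.80 − 213.61 = 79.19.

79.19 ≤ RU ≤ 506.41 km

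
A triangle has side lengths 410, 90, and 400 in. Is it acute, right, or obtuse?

Compare the square of the longest side to the sum of squares of the other two: 90² + 400² = 168100 = 410².

right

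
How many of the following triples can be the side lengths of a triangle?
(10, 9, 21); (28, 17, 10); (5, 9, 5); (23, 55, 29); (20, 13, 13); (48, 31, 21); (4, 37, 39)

(9,10,21): 9+10 ≤ 21 → not valid
(10,17,28): 10+17 ≤ 28 → not valid
(5,5,9): 5+5 > 9 → valid
(23,29,55): 23+29 ≤ 55 → not valid
(13,13,20): 13+13 > 20 → valid
(21,31,48): 21+31 > 48 → valid
(4,37,39): 4+37 > 39 → valid
4 of the 7 triples form a triangle.

4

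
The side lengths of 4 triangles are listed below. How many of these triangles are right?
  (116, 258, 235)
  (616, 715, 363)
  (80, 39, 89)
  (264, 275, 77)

(116,258,235): 116²+235² = 68681 > 66564 = 258² → acute
(616,715,363): 363²+616² = 511225 = 715² → right
(80,39,89): 39²+80² = 7921 = 89² → right
(264,275,77): 77²+264² = 75625 = 275² → right
3 of the 4 are right.

3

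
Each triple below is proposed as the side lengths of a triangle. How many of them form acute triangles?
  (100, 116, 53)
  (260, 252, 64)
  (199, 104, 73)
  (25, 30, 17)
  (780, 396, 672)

(100,116,53): 53²+100² = 12809 < 13456 = 116² → obtuse
(260,252,64): 64²+252² = 67600 = 260² → right
(199,104,73): 73+104 ≤ 199, not a triangle
(25,30,17): 17²+25² = 914 > 900 = 30² → acute
(780,396,672): 396²+672² = 608400 = 780² → right
1 of the 5 is acute.

1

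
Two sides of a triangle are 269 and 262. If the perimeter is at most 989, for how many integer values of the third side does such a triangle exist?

Triangle inequality: 7 < x < 531. Perimeter ≤ 989 gives x ≤ 989 − 269 − 262 = 458.
So 7 < x ≤ 458; integers 8 through 458: 451 values.

451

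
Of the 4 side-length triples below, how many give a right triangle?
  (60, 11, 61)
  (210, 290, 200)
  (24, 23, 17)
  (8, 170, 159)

(60,11,61): 11²+60² = 3721 = 61² → right
(210,290,200): 200²+210² = 84100 = 290² → right
(24,23,17): 17²+23² = 818 > 576 = 24² → acute
(8,170,159): 8+159 ≤ 170, not a triangle
2 of the 4 are right.

2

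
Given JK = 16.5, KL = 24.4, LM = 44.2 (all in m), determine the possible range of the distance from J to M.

The maximum is all hops collinear in one direction: 16.5 + 24.4 + 44.2 = 85.1.
The longest hop is 44.2; the others sum to 40.9. Folding the others back against it leaves at least 44.2 − 40.9 = 3.3.

3.3 ≤ JM ≤ 85.1 m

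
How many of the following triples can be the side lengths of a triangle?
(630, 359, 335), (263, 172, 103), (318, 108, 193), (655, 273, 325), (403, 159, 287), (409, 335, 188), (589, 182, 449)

5

(335,359,630): 335+359 > 630 → valid
(103,172,263): 103+172 > 263 → valid
(108,193,318): 108+193 ≤ 318 → not valid
(273,325,655): 273+325 ≤ 655 → not valid
(159,287,403): 159+287 > 403 → valid
(188,335,409): 188+335 > 409 → valid
(182,449,589): 182+449 > 589 → valid
5 of the 7 triples form a triangle.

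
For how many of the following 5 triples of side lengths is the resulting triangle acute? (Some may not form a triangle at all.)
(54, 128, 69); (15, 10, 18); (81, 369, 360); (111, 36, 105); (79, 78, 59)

(54,128,69): 54+69 ≤ 128, not a triangle
(15,10,18): 10²+15² = 325 > 324 = 18² → acute
(81,369,360): 81²+360² = 136161 = 369² → right
(111,36,105): 36²+105² = 12321 = 111² → right
(79,78,59): 59²+78² = 9565 > 6241 = 79² → acute
2 of the 5 are acute.

2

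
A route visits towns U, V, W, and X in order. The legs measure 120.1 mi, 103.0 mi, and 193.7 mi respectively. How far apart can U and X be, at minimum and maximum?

The maximum is all hops collinear in one direction: 120.1 + 103.0 + 193.7 = 416.8.
The longest hop is 193.7; the others sum to 223.1. Since 193.7 ≤ 223.1, the path can fold back on itself completely, so the minimum distance is 0.

0 ≤ UX ≤ 416.8 mi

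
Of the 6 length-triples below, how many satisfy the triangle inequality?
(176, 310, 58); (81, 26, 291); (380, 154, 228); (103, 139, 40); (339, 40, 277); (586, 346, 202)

2

(58,176,310): 58+176 ≤ 310 → not valid
(26,81,291): 26+81 ≤ 291 → not valid
(154,228,380): 154+228 > 380 → valid
(40,103,139): 40+103 > 139 → valid
(40,277,339): 40+277 ≤ 339 → not valid
(202,346,586): 202+346 ≤ 586 → not valid
2 of the 6 triples form a triangle.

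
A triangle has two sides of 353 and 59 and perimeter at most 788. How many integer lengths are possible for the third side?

82

Triangle inequality: 294 < x < 412. Perimeter ≤ 788 gives x ≤ 788 − 353 − 59 = 376.
So 294 < x ≤ 376; integers 295 through 376: 82 values.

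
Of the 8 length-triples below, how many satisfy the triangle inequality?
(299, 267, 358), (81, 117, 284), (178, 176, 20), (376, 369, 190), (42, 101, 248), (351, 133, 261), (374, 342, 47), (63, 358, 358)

6

(267,299,358): 267+299 > 358 → valid
(81,117,284): 81+117 ≤ 284 → not valid
(20,176,178): 20+176 > 178 → valid
(190,369,376): 190+369 > 376 → valid
(42,101,248): 42+101 ≤ 248 → not valid
(133,261,351): 133+261 > 351 → valid
(47,342,374): 47+342 > 374 → valid
(63,358,358): 63+358 > 358 → valid
6 of the 8 triples form a triangle.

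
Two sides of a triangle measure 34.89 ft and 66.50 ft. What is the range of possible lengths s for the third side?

By the triangle inequality, s must be less than 34.89 + 66.50 = 101.39 and greater than |34.89 − 66.50| = 31.61.

31.61 < s < 101.39 (ft)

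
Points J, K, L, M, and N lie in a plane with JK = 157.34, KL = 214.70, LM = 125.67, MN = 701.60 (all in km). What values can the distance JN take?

203.89 ≤ JN ≤ 1199.31 km

The maximum is all hops collinear in one direction: 157.34 + 214.70 + 125.67 + 701.60 = 1199.31.
The longest hop is 701.60; the others sum to 497.71. Folding the others back against it leaves at least 701.60 − 497.71 = 203.89.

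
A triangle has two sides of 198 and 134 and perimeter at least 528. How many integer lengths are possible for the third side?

136

Triangle inequality: 64 < x < 332. Perimeter ≥ 528 gives x ≥ 528 − 198 − 134 = 196.
So 196 ≤ x < 332; integers 196 through 331: 136 values.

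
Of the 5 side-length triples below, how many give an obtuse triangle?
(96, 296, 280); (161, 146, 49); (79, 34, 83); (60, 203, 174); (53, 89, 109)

3

(96,296,280): 96²+280² = 87616 = 296² → right
(161,146,49): 49²+146² = 23717 < 25921 = 161² → obtuse
(79,34,83): 34²+79² = 7397 > 6889 = 83² → acute
(60,203,174): 60²+174² = 33876 < 41209 = 203² → obtuse
(53,89,109): 53²+89² = 10730 < 11881 = 109² → obtuse
3 of the 5 are obtuse.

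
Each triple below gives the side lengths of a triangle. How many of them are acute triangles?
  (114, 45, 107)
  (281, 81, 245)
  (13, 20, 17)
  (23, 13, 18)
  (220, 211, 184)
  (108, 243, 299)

3

(114,45,107): 45²+107² = 13474 > 12996 = 114² → acute
(281,81,245): 81²+245² = 66586 < 78961 = 281² → obtuse
(13,20,17): 13²+17² = 458 > 400 = 20² → acute
(23,13,18): 13²+18² = 493 < 529 = 23² → obtuse
(220,211,184): 184²+211² = 78377 > 48400 = 220² → acute
(108,243,299): 108²+243² = 70713 < 89401 = 299² → obtuse
3 of the 6 are acute.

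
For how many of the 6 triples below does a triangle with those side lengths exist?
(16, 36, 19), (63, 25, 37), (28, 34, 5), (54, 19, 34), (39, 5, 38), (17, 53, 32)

(16,19,36): 16+19 ≤ 36 → not valid
(25,37,63): 25+37 ≤ 63 → not valid
(5,28,34): 5+28 ≤ 34 → not valid
(19,34,54): 19+34 ≤ 54 → not valid
(5,38,39): 5+38 > 39 → valid
(17,32,53): 17+32 ≤ 53 → not valid
1 of the 6 triples forms a triangle.

1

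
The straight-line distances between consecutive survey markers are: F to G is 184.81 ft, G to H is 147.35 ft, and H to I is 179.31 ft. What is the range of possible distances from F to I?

The maximum is all hops collinear in one direction: 184.81 + 147.35 + 179.31 = 511.47.
The longest hop is 184.81; the others sum to 326.66. Since 184.81 ≤ 326.66, the path can fold back on itself completely, so the minimum distance is 0.

0 ≤ FI ≤ 511.47 ft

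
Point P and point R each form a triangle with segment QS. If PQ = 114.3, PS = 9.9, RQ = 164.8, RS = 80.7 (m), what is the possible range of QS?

From triangle PQS: |114.3 − 9.9| < QS < 114.3 + 9.9, i.e. 104.4 < QS < 124.2.
From triangle RQS: 84.1 < QS < 245.5.
Both must hold, so QS lies in the intersection.

104.4 < QS < 124.2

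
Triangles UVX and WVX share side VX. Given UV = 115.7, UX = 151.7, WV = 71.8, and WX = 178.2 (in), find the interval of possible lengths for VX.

From triangle UVX: |115.7 − 151.7| < VX < 115.7 + 151.7, i.e. 36.0 < VX < 267.4.
From triangle WVX: 106.4 < VX < 250.0.
Both must hold, so VX lies in the intersection.

106.4 < VX < 250.0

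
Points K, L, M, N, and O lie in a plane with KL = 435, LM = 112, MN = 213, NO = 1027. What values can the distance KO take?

The maximum is all hops collinear in one direction: 435 + 112 + 213 + 1027 = 1787.
The longest hop is 1027; the others sum to 760. Folding the others back against it leaves at least 1027 − 760 = 267.

267 ≤ KO ≤ 1787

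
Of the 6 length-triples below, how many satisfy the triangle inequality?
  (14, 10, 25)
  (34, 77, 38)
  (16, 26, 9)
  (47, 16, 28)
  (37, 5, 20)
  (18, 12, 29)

1

(10,14,25): 10+14 ≤ 25 → not valid
(34,38,77): 34+38 ≤ 77 → not valid
(9,16,26): 9+16 ≤ 26 → not valid
(16,28,47): 16+28 ≤ 47 → not valid
(5,20,37): 5+20 ≤ 37 → not valid
(12,18,29): 12+18 > 29 → valid
1 of the 6 triples forms a triangle.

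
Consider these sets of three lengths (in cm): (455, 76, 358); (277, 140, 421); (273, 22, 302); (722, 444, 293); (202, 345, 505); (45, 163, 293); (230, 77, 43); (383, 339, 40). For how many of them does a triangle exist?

(76,358,455): 76+358 ≤ 455 → not valid
(140,277,421): 140+277 ≤ 421 → not valid
(22,273,302): 22+273 ≤ 302 → not valid
(293,444,722): 293+444 > 722 → valid
(202,345,505): 202+345 > 505 → valid
(45,163,293): 45+163 ≤ 293 → not valid
(43,77,230): 43+77 ≤ 230 → not valid
(40,339,383): 40+339 ≤ 383 → not valid
2 of the 8 triples form a triangle.

2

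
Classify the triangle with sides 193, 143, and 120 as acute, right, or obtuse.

obtuse

Compare the square of the longest side to the sum of squares of the other two: 120² + 143² = 34849 < 37249 = 193².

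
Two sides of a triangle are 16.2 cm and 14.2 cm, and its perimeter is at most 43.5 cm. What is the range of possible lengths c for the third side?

Triangle inequality alone gives 2.0 < c < 30.4.
The perimeter condition gives c ≤ 43.5 − 16.2 − 14.2 = 13.1.
Intersecting the two: 2.0 < c ≤ 13.1.

2.0 < c ≤ 13.1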